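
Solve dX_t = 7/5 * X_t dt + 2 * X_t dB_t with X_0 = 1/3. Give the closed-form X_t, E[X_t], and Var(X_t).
X_t = 1/3 * exp((-3/5) t + (2) B_t); E[X_t] = exp(7*t/5)/3; Var(X_t) = (exp(4*t) - 1)*exp(14*t/5)/9

For GBM dX = mu X dt + sigma X dB with X_0 = x_0, apply Itô to Y = log X: dY = (mu - sigma^2/2) dt + sigma dB, so Y_t = log(x_0) + (mu - sigma^2/2) t + sigma B_t and hence X_t = x_0 * exp((mu - sigma^2/2) t + sigma B_t).
With mu = 7/5, sigma = 2, x_0 = 1/3, this gives:
  X_t = 1/3 * exp((-3/5) * t + (2) * B_t).
Since sigma*B_t ~ Normal(0, sigma^2 t), E[exp(sigma*B_t)] = exp(sigma^2 t / 2); so E[X_t] = x_0 * exp((mu - sigma^2/2) t) * exp(sigma^2 t / 2) = x_0 * exp(mu t) = exp(7*t/5)/3.
Var(X_t) = E[X_t^2] - (E[X_t])^2 = x_0^2 * exp(2 mu t) * (exp(sigma^2 t) - 1) = (exp(4*t) - 1)*exp(14*t/5)/9.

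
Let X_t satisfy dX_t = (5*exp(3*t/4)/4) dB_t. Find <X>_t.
<X>_t = 25*exp(3*t/2)/24 - 25/24

For an Itô process dX_t = a(t) dt + b(t) dB_t, the quadratic variation is <X>_t = int_0^t b(s)^2 ds (the drift term does not contribute). Here b(s) = 5*exp(3*s/4)/4, so
  b(s)^2 = 25*exp(3*s/2)/16.
Integrating from 0 to t:
  <X>_t = int_0^t (25*exp(3*s/2)/16) ds = 25*exp(3*t/2)/24 - 25/24.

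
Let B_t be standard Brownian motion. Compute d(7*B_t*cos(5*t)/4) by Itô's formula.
d(7*B_t*cos(5*t)/4) = (-35*B_t*sin(5*t)/4) dt + (7*cos(5*t)/4) dB_t

Itô's formula for f(t, x): d f(t, B_t) = (f_t + (1/2) f_xx) dt + f_x dB_t. Compute partials of f(t, x) = 7*x*cos(5*t)/4:
  f_t(t,x)  = -35*x*sin(5*t)/4
  f_x(t,x)  = 7*cos(5*t)/4
  f_xx(t,x) = 0
Assemble drift = f_t + (1/2) f_xx = -35*x*sin(5*t)/4 and diffusion = f_x = 7*cos(5*t)/4. Substituting x = B_t:
  d(7*B_t*cos(5*t)/4) = (-35*B_t*sin(5*t)/4) dt + (7*cos(5*t)/4) dB_t.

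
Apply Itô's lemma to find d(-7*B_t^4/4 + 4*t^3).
d(-7*B_t^4/4 + 4*t^3) = (-21*B_t^2/2 + 12*t^2) dt + (-7*B_t^3) dB_t

Itô's formula for f(t, x): d f(t, B_t) = (f_t + (1/2) f_xx) dt + f_x dB_t. Compute partials of f(t, x) = 4*t^3 - 7*x^4/4:
  f_t(t,x)  = 12*t^2
  f_x(t,x)  = -7*x^3
  f_xx(t,x) = -21*x^2
Assemble drift = f_t + (1/2) f_xx = 12*t^2 - 21*x^2/2 and diffusion = f_x = -7*x^3. Substituting x = B_t:
  d(-7*B_t^4/4 + 4*t^3) = (-21*B_t^2/2 + 12*t^2) dt + (-7*B_t^3) dB_t.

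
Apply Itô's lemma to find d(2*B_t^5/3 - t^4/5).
d(2*B_t^5/3 - t^4/5) = (20*B_t^3/3 - 4*t^3/5) dt + (10*B_t^4/3) dB_t

Itô's formula for f(t, x): d f(t, B_t) = (f_t + (1/2) f_xx) dt + f_x dB_t. Compute partials of f(t, x) = -t^4/5 + 2*x^5/3:
  f_t(t,x)  = -4*t^3/5
  f_x(t,x)  = 10*x^4/3
  f_xx(t,x) = 40*x^3/3
Assemble drift = f_t + (1/2) f_xx = -4*t^3/5 + 20*x^3/3 and diffusion = f_x = 10*x^4/3. Substituting x = B_t:
  d(2*B_t^5/3 - t^4/5) = (20*B_t^3/3 - 4*t^3/5) dt + (10*B_t^4/3) dB_t.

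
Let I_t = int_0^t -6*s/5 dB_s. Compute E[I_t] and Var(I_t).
E[I_t] = 0; Var(I_t) = 12*t^3/25

The Itô integral of a deterministic integrand f(s) has mean 0 because each increment f(s) * (B_{s+ds} - B_s) has mean 0. By the Itô isometry:
  Var( int_0^t f(s) dB_s ) = E[ (int_0^t f(s) dB_s)^2 ] = int_0^t f(s)^2 ds.
Here f(s) = -6*s/5, so f(s)^2 = 36*s^2/25. Integrate:
  int_0^t (36*s^2/25) ds = 12*t^3/25.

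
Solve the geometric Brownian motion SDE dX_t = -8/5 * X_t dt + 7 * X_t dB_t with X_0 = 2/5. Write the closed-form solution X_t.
X_t = 2/5 * exp((-261/10) * t + (7) * B_t)

For GBM dX = mu X dt + sigma X dB with X_0 = x_0, apply Itô to Y = log X: dY = (mu - sigma^2/2) dt + sigma dB, so Y_t = log(x_0) + (mu - sigma^2/2) t + sigma B_t and hence X_t = x_0 * exp((mu - sigma^2/2) t + sigma B_t).
With mu = -8/5, sigma = 7, x_0 = 2/5, this gives:
  X_t = 2/5 * exp((-261/10) * t + (7) * B_t).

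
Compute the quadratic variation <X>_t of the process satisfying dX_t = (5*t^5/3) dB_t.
<X>_t = 25*t^11/99

For an Itô process dX_t = a(t) dt + b(t) dB_t, the quadratic variation is <X>_t = int_0^t b(s)^2 ds (the drift term does not contribute). Here b(s) = 5*s^5/3, so
  b(s)^2 = 25*s^10/9.
Integrating from 0 to t:
  <X>_t = int_0^t (25*s^10/9) ds = 25*t^11/99.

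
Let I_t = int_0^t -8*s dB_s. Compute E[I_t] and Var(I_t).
E[I_t] = 0; Var(I_t) = 64*t^3/3

The Itô integral of a deterministic integrand f(s) has mean 0 because each increment f(s) * (B_{s+ds} - B_s) has mean 0. By the Itô isometry:
  Var( int_0^t f(s) dB_s ) = E[ (int_0^t f(s) dB_s)^2 ] = int_0^t f(s)^2 ds.
Here f(s) = -8*s, so f(s)^2 = 64*s^2. Integrate:
  int_0^t (64*s^2) ds = 64*t^3/3.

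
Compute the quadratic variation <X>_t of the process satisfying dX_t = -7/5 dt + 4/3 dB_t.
<X>_t = 16*t/9

For an Itô process dX_t = a(t) dt + b(t) dB_t, the quadratic variation is <X>_t = int_0^t b(s)^2 ds (the drift term does not contribute). Here b(s) = 4/3, so
  b(s)^2 = 16/9.
Integrating from 0 to t:
  <X>_t = int_0^t (16/9) ds = 16*t/9.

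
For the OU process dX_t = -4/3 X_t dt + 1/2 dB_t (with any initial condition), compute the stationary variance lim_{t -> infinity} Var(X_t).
lim Var(X_t) = 3/32

The OU SDE dX = -theta X dt + sigma dB admits the integrating factor exp(theta t): d(exp(theta t) X_t) = sigma exp(theta t) dB_t. Integrating from 0 to t gives X_t = x_0 * exp(-theta t) + sigma * int_0^t exp(-theta (t-s)) dB_s for any initial x_0. The Itô integral has variance (by the Itô isometry) sigma^2 * int_0^t exp(-2 theta (t - s)) ds = sigma^2 * (1 - exp(-2 theta t)) / (2 theta), independent of x_0.
With theta = 4/3, sigma = 1/2:
  Var(X_t) = (1/2)^2 * (1 - exp(-2*4/3 t)) / (2 * 4/3) = 3/32 - 3*exp(-8*t/3)/32.
As t -> infinity, exp(-2*4/3 t) -> 0, so the stationary variance is sigma^2 / (2 theta) = 3/32.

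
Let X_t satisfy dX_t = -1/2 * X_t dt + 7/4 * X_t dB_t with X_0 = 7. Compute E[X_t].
E[X_t] = 7*exp(-t/2)

For GBM dX = mu X dt + sigma X dB with X_0 = x_0, apply Itô to Y = log X: dY = (mu - sigma^2/2) dt + sigma dB, so Y_t = log(x_0) + (mu - sigma^2/2) t + sigma B_t and hence X_t = x_0 * exp((mu - sigma^2/2) t + sigma B_t).
With mu = -1/2, sigma = 7/4, x_0 = 7, this gives:
  X_t = 7 * exp((-65/32) * t + (7/4) * B_t).
Since sigma*B_t ~ Normal(0, sigma^2 t), E[exp(sigma*B_t)] = exp(sigma^2 t / 2); so E[X_t] = x_0 * exp((mu - sigma^2/2) t) * exp(sigma^2 t / 2) = x_0 * exp(mu t) = 7*exp(-t/2).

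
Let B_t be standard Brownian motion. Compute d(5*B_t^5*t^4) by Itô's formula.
d(5*B_t^5*t^4) = (B_t^3*t^3*(20*B_t^2 + 50*t)) dt + (25*B_t^4*t^4) dB_t

Itô's formula for f(t, x): d f(t, B_t) = (f_t + (1/2) f_xx) dt + f_x dB_t. Compute partials of f(t, x) = 5*t^4*x^5:
  f_t(t,x)  = 20*t^3*x^5
  f_x(t,x)  = 25*t^4*x^4
  f_xx(t,x) = 100*t^4*x^3
Assemble drift = f_t + (1/2) f_xx = t^3*x^3*(50*t + 20*x^2) and diffusion = f_x = 25*t^4*x^4. Substituting x = B_t:
  d(5*B_t^5*t^4) = (B_t^3*t^3*(20*B_t^2 + 50*t)) dt + (25*B_t^4*t^4) dB_t.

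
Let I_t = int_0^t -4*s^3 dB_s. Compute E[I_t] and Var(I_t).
E[I_t] = 0; Var(I_t) = 16*t^7/7

The Itô integral of a deterministic integrand f(s) has mean 0 because each increment f(s) * (B_{s+ds} - B_s) has mean 0. By the Itô isometry:
  Var( int_0^t f(s) dB_s ) = E[ (int_0^t f(s) dB_s)^2 ] = int_0^t f(s)^2 ds.
Here f(s) = -4*s^3, so f(s)^2 = 16*s^6. Integrate:
  int_0^t (16*s^6) ds = 16*t^7/7.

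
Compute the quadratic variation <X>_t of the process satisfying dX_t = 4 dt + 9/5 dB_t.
<X>_t = 81*t/25

For an Itô process dX_t = a(t) dt + b(t) dB_t, the quadratic variation is <X>_t = int_0^t b(s)^2 ds (the drift term does not contribute). Here b(s) = 9/5, so
  b(s)^2 = 81/25.
Integrating from 0 to t:
  <X>_t = int_0^t (81/25) ds = 81*t/25.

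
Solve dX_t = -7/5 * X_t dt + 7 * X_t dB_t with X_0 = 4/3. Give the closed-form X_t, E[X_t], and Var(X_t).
X_t = 4/3 * exp((-259/10) t + (7) B_t); E[X_t] = 4*exp(-7*t/5)/3; Var(X_t) = (16*exp(49*t) - 16)*exp(-14*t/5)/9

For GBM dX = mu X dt + sigma X dB with X_0 = x_0, apply Itô to Y = log X: dY = (mu - sigma^2/2) dt + sigma dB, so Y_t = log(x_0) + (mu - sigma^2/2) t + sigma B_t and hence X_t = x_0 * exp((mu - sigma^2/2) t + sigma B_t).
With mu = -7/5, sigma = 7, x_0 = 4/3, this gives:
  X_t = 4/3 * exp((-259/10) * t + (7) * B_t).
Since sigma*B_t ~ Normal(0, sigma^2 t), E[exp(sigma*B_t)] = exp(sigma^2 t / 2); so E[X_t] = x_0 * exp((mu - sigma^2/2) t) * exp(sigma^2 t / 2) = x_0 * exp(mu t) = 4*exp(-7*t/5)/3.
Var(X_t) = E[X_t^2] - (E[X_t])^2 = x_0^2 * exp(2 mu t) * (exp(sigma^2 t) - 1) = (16*exp(49*t) - 16)*exp(-14*t/5)/9.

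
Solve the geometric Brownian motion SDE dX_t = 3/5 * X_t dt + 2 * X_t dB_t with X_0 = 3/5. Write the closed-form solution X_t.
X_t = 3/5 * exp((-7/5) * t + (2) * B_t)

For GBM dX = mu X dt + sigma X dB with X_0 = x_0, apply Itô to Y = log X: dY = (mu - sigma^2/2) dt + sigma dB, so Y_t = log(x_0) + (mu - sigma^2/2) t + sigma B_t and hence X_t = x_0 * exp((mu - sigma^2/2) t + sigma B_t).
With mu = 3/5, sigma = 2, x_0 = 3/5, this gives:
  X_t = 3/5 * exp((-7/5) * t + (2) * B_t).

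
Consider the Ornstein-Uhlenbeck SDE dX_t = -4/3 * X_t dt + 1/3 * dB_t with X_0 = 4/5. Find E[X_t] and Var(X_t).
E[X_t] = 4*exp(-4*t/3)/5; Var(X_t) = 1/24 - exp(-8*t/3)/24

The OU SDE dX = -theta X dt + sigma dB admits the integrating factor exp(theta t): d(exp(theta t) X_t) = sigma exp(theta t) dB_t. Integrating from 0 to t:
  X_t = x_0 * exp(-theta t) + sigma * int_0^t exp(-theta (t-s)) dB_s.
The Itô integral has mean 0 and (by the Itô isometry) variance sigma^2 * int_0^t exp(-2 theta (t - s)) ds = sigma^2 * (1 - exp(-2 theta t)) / (2 theta).
With theta = 4/3, sigma = 1/3, x_0 = 4/5:
  E[X_t] = 4/5 * exp(-4/3 t) = 4*exp(-4*t/3)/5
  Var(X_t) = (1/3)^2 * (1 - exp(-2*4/3 t)) / (2 * 4/3) = 1/24 - exp(-8*t/3)/24.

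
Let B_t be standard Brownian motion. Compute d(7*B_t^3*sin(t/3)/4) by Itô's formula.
d(7*B_t^3*sin(t/3)/4) = (7*B_t*(B_t^2*cos(t/3) + 9*sin(t/3))/12) dt + (21*B_t^2*sin(t/3)/4) dB_t

Itô's formula for f(t, x): d f(t, B_t) = (f_t + (1/2) f_xx) dt + f_x dB_t. Compute partials of f(t, x) = 7*x^3*sin(t/3)/4:
  f_t(t,x)  = 7*x^3*cos(t/3)/12
  f_x(t,x)  = 21*x^2*sin(t/3)/4
  f_xx(t,x) = 21*x*sin(t/3)/2
Assemble drift = f_t + (1/2) f_xx = 7*x*(x^2*cos(t/3) + 9*sin(t/3))/12 and diffusion = f_x = 21*x^2*sin(t/3)/4. Substituting x = B_t:
  d(7*B_t^3*sin(t/3)/4) = (7*B_t*(B_t^2*cos(t/3) + 9*sin(t/3))/12) dt + (21*B_t^2*sin(t/3)/4) dB_t.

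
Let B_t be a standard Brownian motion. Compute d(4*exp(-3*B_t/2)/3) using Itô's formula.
d(4*exp(-3*B_t/2)/3) = (3*exp(-3*B_t/2)/2) dt + (-2*exp(-3*B_t/2)) dB_t

Itô's formula for f(B_t) gives d f(B_t) = f'(B_t) dB_t + (1/2) f''(B_t) dt. Compute derivatives of f(x) = 4*exp(-3*x/2)/3:
  f'(x)  = -2*exp(-3*x/2)
  f''(x) = 3*exp(-3*x/2)
Substitute x = B_t and multiply the f'' term by 1/2:
  drift     = (1/2) * (3*exp(-3*x/2)) evaluated at B_t = 3*exp(-3*B_t/2)/2
  diffusion = (-2*exp(-3*x/2)) evaluated at B_t = -2*exp(-3*B_t/2)
Therefore d(4*exp(-3*B_t/2)/3) = (3*exp(-3*B_t/2)/2) dt + (-2*exp(-3*B_t/2)) dB_t.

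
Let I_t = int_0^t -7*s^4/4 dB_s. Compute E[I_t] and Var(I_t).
E[I_t] = 0; Var(I_t) = 49*t^9/144

The Itô integral of a deterministic integrand f(s) has mean 0 because each increment f(s) * (B_{s+ds} - B_s) has mean 0. By the Itô isometry:
  Var( int_0^t f(s) dB_s ) = E[ (int_0^t f(s) dB_s)^2 ] = int_0^t f(s)^2 ds.
Here f(s) = -7*s^4/4, so f(s)^2 = 49*s^8/16. Integrate:
  int_0^t (49*s^8/16) ds = 49*t^9/144.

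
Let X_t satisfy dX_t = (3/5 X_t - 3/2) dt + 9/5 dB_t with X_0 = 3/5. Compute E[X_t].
E[X_t] = 5/2 - 19*exp(3*t/5)/10

Taking expectations and using E[dB_t] = 0, the mean m(t) = E[X_t] satisfies the ODE m'(t) = a m(t) + b with m(0) = x_0. With a = 3/5, b = -3/2, x_0 = 3/5, the solution is
  m(t) = x_0 * exp(a t) + (b/a) * (exp(a t) - 1)
       = (3/5) * exp((3/5) t) + ((-3/2)/(3/5)) * (exp((3/5) t) - 1)
       = 5/2 - 19*exp(3*t/5)/10.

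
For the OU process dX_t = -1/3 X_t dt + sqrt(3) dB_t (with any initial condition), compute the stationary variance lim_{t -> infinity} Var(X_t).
lim Var(X_t) = 9/2

The OU SDE dX = -theta X dt + sigma dB admits the integrating factor exp(theta t): d(exp(theta t) X_t) = sigma exp(theta t) dB_t. Integrating from 0 to t gives X_t = x_0 * exp(-theta t) + sigma * int_0^t exp(-theta (t-s)) dB_s for any initial x_0. The Itô integral has variance (by the Itô isometry) sigma^2 * int_0^t exp(-2 theta (t - s)) ds = sigma^2 * (1 - exp(-2 theta t)) / (2 theta), independent of x_0.
With theta = 1/3, sigma = sqrt(3):
  Var(X_t) = (sqrt(3))^2 * (1 - exp(-2*1/3 t)) / (2 * 1/3) = 9/2 - 9*exp(-2*t/3)/2.
As t -> infinity, exp(-2*1/3 t) -> 0, so the stationary variance is sigma^2 / (2 theta) = 9/2.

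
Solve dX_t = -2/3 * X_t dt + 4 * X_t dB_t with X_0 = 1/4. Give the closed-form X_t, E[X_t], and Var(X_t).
X_t = 1/4 * exp((-26/3) t + (4) B_t); E[X_t] = exp(-2*t/3)/4; Var(X_t) = (exp(16*t) - 1)*exp(-4*t/3)/16

For GBM dX = mu X dt + sigma X dB with X_0 = x_0, apply Itô to Y = log X: dY = (mu - sigma^2/2) dt + sigma dB, so Y_t = log(x_0) + (mu - sigma^2/2) t + sigma B_t and hence X_t = x_0 * exp((mu - sigma^2/2) t + sigma B_t).
With mu = -2/3, sigma = 4, x_0 = 1/4, this gives:
  X_t = 1/4 * exp((-26/3) * t + (4) * B_t).
Since sigma*B_t ~ Normal(0, sigma^2 t), E[exp(sigma*B_t)] = exp(sigma^2 t / 2); so E[X_t] = x_0 * exp((mu - sigma^2/2) t) * exp(sigma^2 t / 2) = x_0 * exp(mu t) = exp(-2*t/3)/4.
Var(X_t) = E[X_t^2] - (E[X_t])^2 = x_0^2 * exp(2 mu t) * (exp(sigma^2 t) - 1) = (exp(16*t) - 1)*exp(-4*t/3)/16.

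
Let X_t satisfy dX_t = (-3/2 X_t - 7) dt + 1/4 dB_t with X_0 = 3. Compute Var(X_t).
Var(X_t) = 1/48 - exp(-3*t)/48

The variance V(t) = Var(X_t) satisfies V'(t) = 2 a V(t) + c^2 with V(0) = 0 (drift coefficient is linear in X, diffusion is constant). With a = -3/2, c = 1/4, the solution is
  V(t) = (c^2 / (2 a)) * (exp(2 a t) - 1)
       = ((1/4)^2 / (2*(-3/2))) * (exp((-3) t) - 1)
       = 1/48 - exp(-3*t)/48.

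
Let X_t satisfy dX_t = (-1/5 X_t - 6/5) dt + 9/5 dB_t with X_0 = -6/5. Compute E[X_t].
E[X_t] = -6 + 24*exp(-t/5)/5

Taking expectations and using E[dB_t] = 0, the mean m(t) = E[X_t] satisfies the ODE m'(t) = a m(t) + b with m(0) = x_0. With a = -1/5, b = -6/5, x_0 = -6/5, the solution is
  m(t) = x_0 * exp(a t) + (b/a) * (exp(a t) - 1)
       = (-6/5) * exp((-1/5) t) + ((-6/5)/(-1/5)) * (exp((-1/5) t) - 1)
       = -6 + 24*exp(-t/5)/5.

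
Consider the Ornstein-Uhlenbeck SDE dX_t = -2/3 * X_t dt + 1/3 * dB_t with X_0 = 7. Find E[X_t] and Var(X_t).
E[X_t] = 7*exp(-2*t/3); Var(X_t) = 1/12 - exp(-4*t/3)/12

The OU SDE dX = -theta X dt + sigma dB admits the integrating factor exp(theta t): d(exp(theta t) X_t) = sigma exp(theta t) dB_t. Integrating from 0 to t:
  X_t = x_0 * exp(-theta t) + sigma * int_0^t exp(-theta (t-s)) dB_s.
The Itô integral has mean 0 and (by the Itô isometry) variance sigma^2 * int_0^t exp(-2 theta (t - s)) ds = sigma^2 * (1 - exp(-2 theta t)) / (2 theta).
With theta = 2/3, sigma = 1/3, x_0 = 7:
  E[X_t] = 7 * exp(-2/3 t) = 7*exp(-2*t/3)
  Var(X_t) = (1/3)^2 * (1 - exp(-2*2/3 t)) / (2 * 2/3) = 1/12 - exp(-4*t/3)/12.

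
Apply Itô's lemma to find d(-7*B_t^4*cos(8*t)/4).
d(-7*B_t^4*cos(8*t)/4) = (B_t^2*(14*B_t^2*sin(8*t) - 21*cos(8*t)/2)) dt + (-7*B_t^3*cos(8*t)) dB_t

Itô's formula for f(t, x): d f(t, B_t) = (f_t + (1/2) f_xx) dt + f_x dB_t. Compute partials of f(t, x) = -7*x^4*cos(8*t)/4:
  f_t(t,x)  = 14*x^4*sin(8*t)
  f_x(t,x)  = -7*x^3*cos(8*t)
  f_xx(t,x) = -21*x^2*cos(8*t)
Assemble drift = f_t + (1/2) f_xx = x^2*(14*x^2*sin(8*t) - 21*cos(8*t)/2) and diffusion = f_x = -7*x^3*cos(8*t). Substituting x = B_t:
  d(-7*B_t^4*cos(8*t)/4) = (B_t^2*(14*B_t^2*sin(8*t) - 21*cos(8*t)/2)) dt + (-7*B_t^3*cos(8*t)) dB_t.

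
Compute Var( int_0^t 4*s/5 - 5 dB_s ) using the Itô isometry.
Var = t*(16*t^2 - 300*t + 1875)/75

The Itô integral of a deterministic integrand f(s) has mean 0 because each increment f(s) * (B_{s+ds} - B_s) has mean 0. By the Itô isometry:
  Var( int_0^t f(s) dB_s ) = E[ (int_0^t f(s) dB_s)^2 ] = int_0^t f(s)^2 ds.
Here f(s) = 4*s/5 - 5, so f(s)^2 = (4*s - 25)^2/25. Integrate:
  int_0^t ((4*s - 25)^2/25) ds = t*(16*t^2 - 300*t + 1875)/75.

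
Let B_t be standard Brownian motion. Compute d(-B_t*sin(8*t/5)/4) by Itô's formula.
d(-B_t*sin(8*t/5)/4) = (-2*B_t*cos(8*t/5)/5) dt + (-sin(8*t/5)/4) dB_t

Itô's formula for f(t, x): d f(t, B_t) = (f_t + (1/2) f_xx) dt + f_x dB_t. Compute partials of f(t, x) = -x*sin(8*t/5)/4:
  f_t(t,x)  = -2*x*cos(8*t/5)/5
  f_x(t,x)  = -sin(8*t/5)/4
  f_xx(t,x) = 0
Assemble drift = f_t + (1/2) f_xx = -2*x*cos(8*t/5)/5 and diffusion = f_x = -sin(8*t/5)/4. Substituting x = B_t:
  d(-B_t*sin(8*t/5)/4) = (-2*B_t*cos(8*t/5)/5) dt + (-sin(8*t/5)/4) dB_t.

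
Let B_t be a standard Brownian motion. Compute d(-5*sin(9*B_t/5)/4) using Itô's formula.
d(-5*sin(9*B_t/5)/4) = (81*sin(9*B_t/5)/40) dt + (-9*cos(9*B_t/5)/4) dB_t

Itô's formula for f(B_t) gives d f(B_t) = f'(B_t) dB_t + (1/2) f''(B_t) dt. Compute derivatives of f(x) = -5*sin(9*x/5)/4:
  f'(x)  = -9*cos(9*x/5)/4
  f''(x) = 81*sin(9*x/5)/20
Substitute x = B_t and multiply the f'' term by 1/2:
  drift     = (1/2) * (81*sin(9*x/5)/20) evaluated at B_t = 81*sin(9*B_t/5)/40
  diffusion = (-9*cos(9*x/5)/4) evaluated at B_t = -9*cos(9*B_t/5)/4
Therefore d(-5*sin(9*B_t/5)/4) = (81*sin(9*B_t/5)/40) dt + (-9*cos(9*B_t/5)/4) dB_t.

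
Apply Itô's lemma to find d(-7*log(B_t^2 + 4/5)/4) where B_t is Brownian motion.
d(-7*log(B_t^2 + 4/5)/4) = (35*(5*B_t^2 - 4)/(4*(5*B_t^2 + 4)^2)) dt + (-35*B_t/(10*B_t^2 + 8)) dB_t

Itô's formula for f(B_t) gives d f(B_t) = f'(B_t) dB_t + (1/2) f''(B_t) dt. Compute derivatives of f(x) = -7*log(x^2 + 4/5)/4:
  f'(x)  = -35*x/(10*x^2 + 8)
  f''(x) = 35*(5*x^2 - 4)/(2*(5*x^2 + 4)^2)
Substitute x = B_t and multiply the f'' term by 1/2:
  drift     = (1/2) * (35*(5*x^2 - 4)/(2*(5*x^2 + 4)^2)) evaluated at B_t = 35*(5*B_t^2 - 4)/(4*(5*B_t^2 + 4)^2)
  diffusion = (-35*x/(10*x^2 + 8)) evaluated at B_t = -35*B_t/(10*B_t^2 + 8)
Therefore d(-7*log(B_t^2 + 4/5)/4) = (35*(5*B_t^2 - 4)/(4*(5*B_t^2 + 4)^2)) dt + (-35*B_t/(10*B_t^2 + 8)) dB_t.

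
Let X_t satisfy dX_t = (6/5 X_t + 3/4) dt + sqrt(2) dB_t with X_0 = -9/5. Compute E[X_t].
E[X_t] = -47*exp(6*t/5)/40 - 5/8

Taking expectations and using E[dB_t] = 0, the mean m(t) = E[X_t] satisfies the ODE m'(t) = a m(t) + b with m(0) = x_0. With a = 6/5, b = 3/4, x_0 = -9/5, the solution is
  m(t) = x_0 * exp(a t) + (b/a) * (exp(a t) - 1)
       = (-9/5) * exp((6/5) t) + ((3/4)/(6/5)) * (exp((6/5) t) - 1)
       = -47*exp(6*t/5)/40 - 5/8.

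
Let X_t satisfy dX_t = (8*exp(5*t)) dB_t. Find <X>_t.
<X>_t = 32*exp(10*t)/5 - 32/5

For an Itô process dX_t = a(t) dt + b(t) dB_t, the quadratic variation is <X>_t = int_0^t b(s)^2 ds (the drift term does not contribute). Here b(s) = 8*exp(5*s), so
  b(s)^2 = 64*exp(10*s).
Integrating from 0 to t:
  <X>_t = int_0^t (64*exp(10*s)) ds = 32*exp(10*t)/5 - 32/5.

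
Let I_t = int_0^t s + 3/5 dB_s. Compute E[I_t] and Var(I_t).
E[I_t] = 0; Var(I_t) = t*(25*t^2 + 45*t + 27)/75

The Itô integral of a deterministic integrand f(s) has mean 0 because each increment f(s) * (B_{s+ds} - B_s) has mean 0. By the Itô isometry:
  Var( int_0^t f(s) dB_s ) = E[ (int_0^t f(s) dB_s)^2 ] = int_0^t f(s)^2 ds.
Here f(s) = s + 3/5, so f(s)^2 = (5*s + 3)^2/25. Integrate:
  int_0^t ((5*s + 3)^2/25) ds = t*(25*t^2 + 45*t + 27)/75.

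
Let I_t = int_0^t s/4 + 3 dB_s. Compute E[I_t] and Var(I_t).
E[I_t] = 0; Var(I_t) = t*(t^2 + 36*t + 432)/48

The Itô integral of a deterministic integrand f(s) has mean 0 because each increment f(s) * (B_{s+ds} - B_s) has mean 0. By the Itô isometry:
  Var( int_0^t f(s) dB_s ) = E[ (int_0^t f(s) dB_s)^2 ] = int_0^t f(s)^2 ds.
Here f(s) = s/4 + 3, so f(s)^2 = (s + 12)^2/16. Integrate:
  int_0^t ((s + 12)^2/16) ds = t*(t^2 + 36*t + 432)/48.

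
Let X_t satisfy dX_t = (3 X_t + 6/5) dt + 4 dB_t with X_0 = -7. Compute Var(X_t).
Var(X_t) = 8*exp(6*t)/3 - 8/3

The variance V(t) = Var(X_t) satisfies V'(t) = 2 a V(t) + c^2 with V(0) = 0 (drift coefficient is linear in X, diffusion is constant). With a = 3, c = 4, the solution is
  V(t) = (c^2 / (2 a)) * (exp(2 a t) - 1)
       = (4^2 / (2*3)) * (exp(6 t) - 1)
       = 8*exp(6*t)/3 - 8/3.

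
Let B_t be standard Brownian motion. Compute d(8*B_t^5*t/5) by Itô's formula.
d(8*B_t^5*t/5) = (8*B_t^3*(B_t^2 + 10*t)/5) dt + (8*B_t^4*t) dB_t

Itô's formula for f(t, x): d f(t, B_t) = (f_t + (1/2) f_xx) dt + f_x dB_t. Compute partials of f(t, x) = 8*t*x^5/5:
  f_t(t,x)  = 8*x^5/5
  f_x(t,x)  = 8*t*x^4
  f_xx(t,x) = 32*t*x^3
Assemble drift = f_t + (1/2) f_xx = 8*x^3*(10*t + x^2)/5 and diffusion = f_x = 8*t*x^4. Substituting x = B_t:
  d(8*B_t^5*t/5) = (8*B_t^3*(B_t^2 + 10*t)/5) dt + (8*B_t^4*t) dB_t.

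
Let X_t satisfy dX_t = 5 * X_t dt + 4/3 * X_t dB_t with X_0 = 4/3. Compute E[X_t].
E[X_t] = 4*exp(5*t)/3

For GBM dX = mu X dt + sigma X dB with X_0 = x_0, apply Itô to Y = log X: dY = (mu - sigma^2/2) dt + sigma dB, so Y_t = log(x_0) + (mu - sigma^2/2) t + sigma B_t and hence X_t = x_0 * exp((mu - sigma^2/2) t + sigma B_t).
With mu = 5, sigma = 4/3, x_0 = 4/3, this gives:
  X_t = 4/3 * exp((37/9) * t + (4/3) * B_t).
Since sigma*B_t ~ Normal(0, sigma^2 t), E[exp(sigma*B_t)] = exp(sigma^2 t / 2); so E[X_t] = x_0 * exp((mu - sigma^2/2) t) * exp(sigma^2 t / 2) = x_0 * exp(mu t) = 4*exp(5*t)/3.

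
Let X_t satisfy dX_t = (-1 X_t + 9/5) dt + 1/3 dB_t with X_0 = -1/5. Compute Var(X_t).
Var(X_t) = 1/18 - exp(-2*t)/18

The variance V(t) = Var(X_t) satisfies V'(t) = 2 a V(t) + c^2 with V(0) = 0 (drift coefficient is linear in X, diffusion is constant). With a = -1, c = 1/3, the solution is
  V(t) = (c^2 / (2 a)) * (exp(2 a t) - 1)
       = ((1/3)^2 / (2*(-1))) * (exp((-2) t) - 1)
       = 1/18 - exp(-2*t)/18.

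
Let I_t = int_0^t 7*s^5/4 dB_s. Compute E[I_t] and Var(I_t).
E[I_t] = 0; Var(I_t) = 49*t^11/176

The Itô integral of a deterministic integrand f(s) has mean 0 because each increment f(s) * (B_{s+ds} - B_s) has mean 0. By the Itô isometry:
  Var( int_0^t f(s) dB_s ) = E[ (int_0^t f(s) dB_s)^2 ] = int_0^t f(s)^2 ds.
Here f(s) = 7*s^5/4, so f(s)^2 = 49*s^10/16. Integrate:
  int_0^t (49*s^10/16) ds = 49*t^11/176.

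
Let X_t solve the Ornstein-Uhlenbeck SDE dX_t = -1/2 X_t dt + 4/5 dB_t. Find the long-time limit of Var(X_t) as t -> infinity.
lim Var(X_t) = 16/25

The OU SDE dX = -theta X dt + sigma dB admits the integrating factor exp(theta t): d(exp(theta t) X_t) = sigma exp(theta t) dB_t. Integrating from 0 to t gives X_t = x_0 * exp(-theta t) + sigma * int_0^t exp(-theta (t-s)) dB_s for any initial x_0. The Itô integral has variance (by the Itô isometry) sigma^2 * int_0^t exp(-2 theta (t - s)) ds = sigma^2 * (1 - exp(-2 theta t)) / (2 theta), independent of x_0.
With theta = 1/2, sigma = 4/5:
  Var(X_t) = (4/5)^2 * (1 - exp(-2*1/2 t)) / (2 * 1/2) = 16/25 - 16*exp(-t)/25.
As t -> infinity, exp(-2*1/2 t) -> 0, so the stationary variance is sigma^2 / (2 theta) = 16/25.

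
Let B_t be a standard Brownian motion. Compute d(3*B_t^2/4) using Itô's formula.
d(3*B_t^2/4) = (3/4) dt + (3*B_t/2) dB_t

Itô's formula for f(B_t) gives d f(B_t) = f'(B_t) dB_t + (1/2) f''(B_t) dt. Compute derivatives of f(x) = 3*x^2/4:
  f'(x)  = 3*x/2
  f''(x) = 3/2
Substitute x = B_t and multiply the f'' term by 1/2:
  drift     = (1/2) * (3/2) evaluated at B_t = 3/4
  diffusion = (3*x/2) evaluated at B_t = 3*B_t/2
Therefore d(3*B_t^2/4) = (3/4) dt + (3*B_t/2) dB_t.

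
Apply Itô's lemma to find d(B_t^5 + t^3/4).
d(B_t^5 + t^3/4) = (10*B_t^3 + 3*t^2/4) dt + (5*B_t^4) dB_t

Itô's formula for f(t, x): d f(t, B_t) = (f_t + (1/2) f_xx) dt + f_x dB_t. Compute partials of f(t, x) = t^3/4 + x^5:
  f_t(t,x)  = 3*t^2/4
  f_x(t,x)  = 5*x^4
  f_xx(t,x) = 20*x^3
Assemble drift = f_t + (1/2) f_xx = 3*t^2/4 + 10*x^3 and diffusion = f_x = 5*x^4. Substituting x = B_t:
  d(B_t^5 + t^3/4) = (10*B_t^3 + 3*t^2/4) dt + (5*B_t^4) dB_t.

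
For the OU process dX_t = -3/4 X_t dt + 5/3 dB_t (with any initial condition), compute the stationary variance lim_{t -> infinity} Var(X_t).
lim Var(X_t) = 50/27

The OU SDE dX = -theta X dt + sigma dB admits the integrating factor exp(theta t): d(exp(theta t) X_t) = sigma exp(theta t) dB_t. Integrating from 0 to t gives X_t = x_0 * exp(-theta t) + sigma * int_0^t exp(-theta (t-s)) dB_s for any initial x_0. The Itô integral has variance (by the Itô isometry) sigma^2 * int_0^t exp(-2 theta (t - s)) ds = sigma^2 * (1 - exp(-2 theta t)) / (2 theta), independent of x_0.
With theta = 3/4, sigma = 5/3:
  Var(X_t) = (5/3)^2 * (1 - exp(-2*3/4 t)) / (2 * 3/4) = 50/27 - 50*exp(-3*t/2)/27.
As t -> infinity, exp(-2*3/4 t) -> 0, so the stationary variance is sigma^2 / (2 theta) = 50/27.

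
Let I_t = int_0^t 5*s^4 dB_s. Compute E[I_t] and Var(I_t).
E[I_t] = 0; Var(I_t) = 25*t^9/9

The Itô integral of a deterministic integrand f(s) has mean 0 because each increment f(s) * (B_{s+ds} - B_s) has mean 0. By the Itô isometry:
  Var( int_0^t f(s) dB_s ) = E[ (int_0^t f(s) dB_s)^2 ] = int_0^t f(s)^2 ds.
Here f(s) = 5*s^4, so f(s)^2 = 25*s^8. Integrate:
  int_0^t (25*s^8) ds = 25*t^9/9.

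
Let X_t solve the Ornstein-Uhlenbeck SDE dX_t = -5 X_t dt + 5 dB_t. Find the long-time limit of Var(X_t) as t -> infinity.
lim Var(X_t) = 5/2

The OU SDE dX = -theta X dt + sigma dB admits the integrating factor exp(theta t): d(exp(theta t) X_t) = sigma exp(theta t) dB_t. Integrating from 0 to t gives X_t = x_0 * exp(-theta t) + sigma * int_0^t exp(-theta (t-s)) dB_s for any initial x_0. The Itô integral has variance (by the Itô isometry) sigma^2 * int_0^t exp(-2 theta (t - s)) ds = sigma^2 * (1 - exp(-2 theta t)) / (2 theta), independent of x_0.
With theta = 5, sigma = 5:
  Var(X_t) = (5)^2 * (1 - exp(-2*5 t)) / (2 * 5) = 5/2 - 5*exp(-10*t)/2.
As t -> infinity, exp(-2*5 t) -> 0, so the stationary variance is sigma^2 / (2 theta) = 5/2.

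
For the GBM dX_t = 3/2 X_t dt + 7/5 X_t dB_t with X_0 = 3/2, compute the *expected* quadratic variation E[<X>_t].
E[<X>_t] = 441*exp(124*t/25)/496 - 441/496

<X>_t = int_0^t ((7/5) * X_s)^2 ds. Taking expectation inside the integral: E[<X>_t] = (7/5)^2 * int_0^t E[X_s^2] ds. For GBM, E[X_s^2] = x_0^2 * exp((2 mu + sigma^2) s). Integrating:
  E[<X>_t] = (7/5)^2 * (3/2)^2 * (exp((2*(3/2) + (7/5)^2) t) - 1) / (2*(3/2) + (7/5)^2)
           = (7/5)^2 * (3/2)^2 * (exp((124/25) t) - 1) / (124/25) = 441*exp(124*t/25)/496 - 441/496.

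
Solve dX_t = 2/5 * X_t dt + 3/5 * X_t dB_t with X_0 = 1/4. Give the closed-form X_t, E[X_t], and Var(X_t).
X_t = 1/4 * exp((11/50) t + (3/5) B_t); E[X_t] = exp(2*t/5)/4; Var(X_t) = (exp(9*t/25) - 1)*exp(4*t/5)/16

For GBM dX = mu X dt + sigma X dB with X_0 = x_0, apply Itô to Y = log X: dY = (mu - sigma^2/2) dt + sigma dB, so Y_t = log(x_0) + (mu - sigma^2/2) t + sigma B_t and hence X_t = x_0 * exp((mu - sigma^2/2) t + sigma B_t).
With mu = 2/5, sigma = 3/5, x_0 = 1/4, this gives:
  X_t = 1/4 * exp((11/50) * t + (3/5) * B_t).
Since sigma*B_t ~ Normal(0, sigma^2 t), E[exp(sigma*B_t)] = exp(sigma^2 t / 2); so E[X_t] = x_0 * exp((mu - sigma^2/2) t) * exp(sigma^2 t / 2) = x_0 * exp(mu t) = exp(2*t/5)/4.
Var(X_t) = E[X_t^2] - (E[X_t])^2 = x_0^2 * exp(2 mu t) * (exp(sigma^2 t) - 1) = (exp(9*t/25) - 1)*exp(4*t/5)/16.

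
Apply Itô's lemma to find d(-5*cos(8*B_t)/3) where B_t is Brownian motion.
d(-5*cos(8*B_t)/3) = (160*cos(8*B_t)/3) dt + (40*sin(8*B_t)/3) dB_t

Itô's formula for f(B_t) gives d f(B_t) = f'(B_t) dB_t + (1/2) f''(B_t) dt. Compute derivatives of f(x) = -5*cos(8*x)/3:
  f'(x)  = 40*sin(8*x)/3
  f''(x) = 320*cos(8*x)/3
Substitute x = B_t and multiply the f'' term by 1/2:
  drift     = (1/2) * (320*cos(8*x)/3) evaluated at B_t = 160*cos(8*B_t)/3
  diffusion = (40*sin(8*x)/3) evaluated at B_t = 40*sin(8*B_t)/3
Therefore d(-5*cos(8*B_t)/3) = (160*cos(8*B_t)/3) dt + (40*sin(8*B_t)/3) dB_t.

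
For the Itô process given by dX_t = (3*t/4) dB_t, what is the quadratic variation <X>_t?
<X>_t = 3*t^3/16

For an Itô process dX_t = a(t) dt + b(t) dB_t, the quadratic variation is <X>_t = int_0^t b(s)^2 ds (the drift term does not contribute). Here b(s) = 3*s/4, so
  b(s)^2 = 9*s^2/16.
Integrating from 0 to t:
  <X>_t = int_0^t (9*s^2/16) ds = 3*t^3/16.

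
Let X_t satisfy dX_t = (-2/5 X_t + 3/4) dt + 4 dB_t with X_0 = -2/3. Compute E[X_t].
E[X_t] = 15/8 - 61*exp(-2*t/5)/24

Taking expectations and using E[dB_t] = 0, the mean m(t) = E[X_t] satisfies the ODE m'(t) = a m(t) + b with m(0) = x_0. With a = -2/5, b = 3/4, x_0 = -2/3, the solution is
  m(t) = x_0 * exp(a t) + (b/a) * (exp(a t) - 1)
       = (-2/3) * exp((-2/5) t) + ((3/4)/(-2/5)) * (exp((-2/5) t) - 1)
       = 15/8 - 61*exp(-2*t/5)/24.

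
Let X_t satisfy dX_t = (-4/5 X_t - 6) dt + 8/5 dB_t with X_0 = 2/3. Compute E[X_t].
E[X_t] = -15/2 + 49*exp(-4*t/5)/6

Taking expectations and using E[dB_t] = 0, the mean m(t) = E[X_t] satisfies the ODE m'(t) = a m(t) + b with m(0) = x_0. With a = -4/5, b = -6, x_0 = 2/3, the solution is
  m(t) = x_0 * exp(a t) + (b/a) * (exp(a t) - 1)
       = (2/3) * exp((-4/5) t) + ((-6)/(-4/5)) * (exp((-4/5) t) - 1)
       = -15/2 + 49*exp(-4*t/5)/6.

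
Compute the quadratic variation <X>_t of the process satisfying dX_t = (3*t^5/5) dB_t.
<X>_t = 9*t^11/275

For an Itô process dX_t = a(t) dt + b(t) dB_t, the quadratic variation is <X>_t = int_0^t b(s)^2 ds (the drift term does not contribute). Here b(s) = 3*s^5/5, so
  b(s)^2 = 9*s^10/25.
Integrating from 0 to t:
  <X>_t = int_0^t (9*s^10/25) ds = 9*t^11/275.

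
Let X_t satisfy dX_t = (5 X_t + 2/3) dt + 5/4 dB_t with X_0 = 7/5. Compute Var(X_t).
Var(X_t) = 5*exp(10*t)/32 - 5/32

The variance V(t) = Var(X_t) satisfies V'(t) = 2 a V(t) + c^2 with V(0) = 0 (drift coefficient is linear in X, diffusion is constant). With a = 5, c = 5/4, the solution is
  V(t) = (c^2 / (2 a)) * (exp(2 a t) - 1)
       = ((5/4)^2 / (2*5)) * (exp(10 t) - 1)
       = 5*exp(10*t)/32 - 5/32.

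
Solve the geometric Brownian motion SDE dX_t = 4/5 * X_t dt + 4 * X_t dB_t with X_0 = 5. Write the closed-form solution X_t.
X_t = 5 * exp((-36/5) * t + (4) * B_t)

For GBM dX = mu X dt + sigma X dB with X_0 = x_0, apply Itô to Y = log X: dY = (mu - sigma^2/2) dt + sigma dB, so Y_t = log(x_0) + (mu - sigma^2/2) t + sigma B_t and hence X_t = x_0 * exp((mu - sigma^2/2) t + sigma B_t).
With mu = 4/5, sigma = 4, x_0 = 5, this gives:
  X_t = 5 * exp((-36/5) * t + (4) * B_t).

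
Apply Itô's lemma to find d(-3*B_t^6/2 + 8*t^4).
d(-3*B_t^6/2 + 8*t^4) = (-45*B_t^4/2 + 32*t^3) dt + (-9*B_t^5) dB_t

Itô's formula for f(t, x): d f(t, B_t) = (f_t + (1/2) f_xx) dt + f_x dB_t. Compute partials of f(t, x) = 8*t^4 - 3*x^6/2:
  f_t(t,x)  = 32*t^3
  f_x(t,x)  = -9*x^5
  f_xx(t,x) = -45*x^4
Assemble drift = f_t + (1/2) f_xx = 32*t^3 - 45*x^4/2 and diffusion = f_x = -9*x^5. Substituting x = B_t:
  d(-3*B_t^6/2 + 8*t^4) = (-45*B_t^4/2 + 32*t^3) dt + (-9*B_t^5) dB_t.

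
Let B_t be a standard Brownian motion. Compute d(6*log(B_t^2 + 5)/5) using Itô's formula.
d(6*log(B_t^2 + 5)/5) = (6*(5 - B_t^2)/(5*(B_t^2 + 5)^2)) dt + (12*B_t/(5*(B_t^2 + 5))) dB_t

Itô's formula for f(B_t) gives d f(B_t) = f'(B_t) dB_t + (1/2) f''(B_t) dt. Compute derivatives of f(x) = 6*log(x^2 + 5)/5:
  f'(x)  = 12*x/(5*(x^2 + 5))
  f''(x) = 12*(5 - x^2)/(5*(x^2 + 5)^2)
Substitute x = B_t and multiply the f'' term by 1/2:
  drift     = (1/2) * (12*(5 - x^2)/(5*(x^2 + 5)^2)) evaluated at B_t = 6*(5 - B_t^2)/(5*(B_t^2 + 5)^2)
  diffusion = (12*x/(5*(x^2 + 5))) evaluated at B_t = 12*B_t/(5*(B_t^2 + 5))
Therefore d(6*log(B_t^2 + 5)/5) = (6*(5 - B_t^2)/(5*(B_t^2 + 5)^2)) dt + (12*B_t/(5*(B_t^2 + 5))) dB_t.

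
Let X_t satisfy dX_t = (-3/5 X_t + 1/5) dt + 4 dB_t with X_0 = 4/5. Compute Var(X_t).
Var(X_t) = 40/3 - 40*exp(-6*t/5)/3

The variance V(t) = Var(X_t) satisfies V'(t) = 2 a V(t) + c^2 with V(0) = 0 (drift coefficient is linear in X, diffusion is constant). With a = -3/5, c = 4, the solution is
  V(t) = (c^2 / (2 a)) * (exp(2 a t) - 1)
       = (4^2 / (2*(-3/5))) * (exp((-6/5) t) - 1)
       = 40/3 - 40*exp(-6*t/5)/3.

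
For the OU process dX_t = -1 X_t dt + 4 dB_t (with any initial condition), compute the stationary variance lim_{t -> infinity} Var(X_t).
lim Var(X_t) = 8

The OU SDE dX = -theta X dt + sigma dB admits the integrating factor exp(theta t): d(exp(theta t) X_t) = sigma exp(theta t) dB_t. Integrating from 0 to t gives X_t = x_0 * exp(-theta t) + sigma * int_0^t exp(-theta (t-s)) dB_s for any initial x_0. The Itô integral has variance (by the Itô isometry) sigma^2 * int_0^t exp(-2 theta (t - s)) ds = sigma^2 * (1 - exp(-2 theta t)) / (2 theta), independent of x_0.
With theta = 1, sigma = 4:
  Var(X_t) = (4)^2 * (1 - exp(-2*1 t)) / (2 * 1) = 8 - 8*exp(-2*t).
As t -> infinity, exp(-2*1 t) -> 0, so the stationary variance is sigma^2 / (2 theta) = 8.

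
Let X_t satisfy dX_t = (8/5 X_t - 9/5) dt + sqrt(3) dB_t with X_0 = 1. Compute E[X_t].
E[X_t] = 9/8 - exp(8*t/5)/8

Taking expectations and using E[dB_t] = 0, the mean m(t) = E[X_t] satisfies the ODE m'(t) = a m(t) + b with m(0) = x_0. With a = 8/5, b = -9/5, x_0 = 1, the solution is
  m(t) = x_0 * exp(a t) + (b/a) * (exp(a t) - 1)
       = 1 * exp((8/5) t) + ((-9/5)/(8/5)) * (exp((8/5) t) - 1)
       = 9/8 - exp(8*t/5)/8.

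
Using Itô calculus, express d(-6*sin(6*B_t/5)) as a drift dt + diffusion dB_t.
d(-6*sin(6*B_t/5)) = (108*sin(6*B_t/5)/25) dt + (-36*cos(6*B_t/5)/5) dB_t

Itô's formula for f(B_t) gives d f(B_t) = f'(B_t) dB_t + (1/2) f''(B_t) dt. Compute derivatives of f(x) = -6*sin(6*x/5):
  f'(x)  = -36*cos(6*x/5)/5
  f''(x) = 216*sin(6*x/5)/25
Substitute x = B_t and multiply the f'' term by 1/2:
  drift     = (1/2) * (216*sin(6*x/5)/25) evaluated at B_t = 108*sin(6*B_t/5)/25
  diffusion = (-36*cos(6*x/5)/5) evaluated at B_t = -36*cos(6*B_t/5)/5
Therefore d(-6*sin(6*B_t/5)) = (108*sin(6*B_t/5)/25) dt + (-36*cos(6*B_t/5)/5) dB_t.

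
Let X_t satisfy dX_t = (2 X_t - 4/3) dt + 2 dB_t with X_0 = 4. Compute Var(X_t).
Var(X_t) = exp(4*t) - 1

The variance V(t) = Var(X_t) satisfies V'(t) = 2 a V(t) + c^2 with V(0) = 0 (drift coefficient is linear in X, diffusion is constant). With a = 2, c = 2, the solution is
  V(t) = (c^2 / (2 a)) * (exp(2 a t) - 1)
       = (2^2 / (2*2)) * (exp(4 t) - 1)
       = exp(4*t) - 1.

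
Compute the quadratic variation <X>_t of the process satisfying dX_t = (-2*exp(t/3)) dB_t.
<X>_t = 6*exp(2*t/3) - 6

For an Itô process dX_t = a(t) dt + b(t) dB_t, the quadratic variation is <X>_t = int_0^t b(s)^2 ds (the drift term does not contribute). Here b(s) = -2*exp(s/3), so
  b(s)^2 = 4*exp(2*s/3).
Integrating from 0 to t:
  <X>_t = int_0^t (4*exp(2*s/3)) ds = 6*exp(2*t/3) - 6.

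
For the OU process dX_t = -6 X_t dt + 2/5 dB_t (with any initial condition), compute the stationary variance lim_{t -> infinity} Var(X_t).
lim Var(X_t) = 1/75

The OU SDE dX = -theta X dt + sigma dB admits the integrating factor exp(theta t): d(exp(theta t) X_t) = sigma exp(theta t) dB_t. Integrating from 0 to t gives X_t = x_0 * exp(-theta t) + sigma * int_0^t exp(-theta (t-s)) dB_s for any initial x_0. The Itô integral has variance (by the Itô isometry) sigma^2 * int_0^t exp(-2 theta (t - s)) ds = sigma^2 * (1 - exp(-2 theta t)) / (2 theta), independent of x_0.
With theta = 6, sigma = 2/5:
  Var(X_t) = (2/5)^2 * (1 - exp(-2*6 t)) / (2 * 6) = 1/75 - exp(-12*t)/75.
As t -> infinity, exp(-2*6 t) -> 0, so the stationary variance is sigma^2 / (2 theta) = 1/75.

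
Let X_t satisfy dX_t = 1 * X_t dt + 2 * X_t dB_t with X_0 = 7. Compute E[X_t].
E[X_t] = 7*exp(t)

For GBM dX = mu X dt + sigma X dB with X_0 = x_0, apply Itô to Y = log X: dY = (mu - sigma^2/2) dt + sigma dB, so Y_t = log(x_0) + (mu - sigma^2/2) t + sigma B_t and hence X_t = x_0 * exp((mu - sigma^2/2) t + sigma B_t).
With mu = 1, sigma = 2, x_0 = 7, this gives:
  X_t = 7 * exp((-1) * t + (2) * B_t).
Since sigma*B_t ~ Normal(0, sigma^2 t), E[exp(sigma*B_t)] = exp(sigma^2 t / 2); so E[X_t] = x_0 * exp((mu - sigma^2/2) t) * exp(sigma^2 t / 2) = x_0 * exp(mu t) = 7*exp(t).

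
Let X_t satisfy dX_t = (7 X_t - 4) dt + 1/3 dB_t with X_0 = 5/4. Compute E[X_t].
E[X_t] = 19*exp(7*t)/28 + 4/7

Taking expectations and using E[dB_t] = 0, the mean m(t) = E[X_t] satisfies the ODE m'(t) = a m(t) + b with m(0) = x_0. With a = 7, b = -4, x_0 = 5/4, the solution is
  m(t) = x_0 * exp(a t) + (b/a) * (exp(a t) - 1)
       = (5/4) * exp(7 t) + ((-4)/7) * (exp(7 t) - 1)
       = 19*exp(7*t)/28 + 4/7.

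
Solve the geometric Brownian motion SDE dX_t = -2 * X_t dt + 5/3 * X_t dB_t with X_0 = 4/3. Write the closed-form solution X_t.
X_t = 4/3 * exp((-61/18) * t + (5/3) * B_t)

For GBM dX = mu X dt + sigma X dB with X_0 = x_0, apply Itô to Y = log X: dY = (mu - sigma^2/2) dt + sigma dB, so Y_t = log(x_0) + (mu - sigma^2/2) t + sigma B_t and hence X_t = x_0 * exp((mu - sigma^2/2) t + sigma B_t).
With mu = -2, sigma = 5/3, x_0 = 4/3, this gives:
  X_t = 4/3 * exp((-61/18) * t + (5/3) * B_t).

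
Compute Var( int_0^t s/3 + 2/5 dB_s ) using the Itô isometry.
Var = t*(25*t^2 + 90*t + 108)/675

The Itô integral of a deterministic integrand f(s) has mean 0 because each increment f(s) * (B_{s+ds} - B_s) has mean 0. By the Itô isometry:
  Var( int_0^t f(s) dB_s ) = E[ (int_0^t f(s) dB_s)^2 ] = int_0^t f(s)^2 ds.
Here f(s) = s/3 + 2/5, so f(s)^2 = (5*s + 6)^2/225. Integrate:
  int_0^t ((5*s + 6)^2/225) ds = t*(25*t^2 + 90*t + 108)/675.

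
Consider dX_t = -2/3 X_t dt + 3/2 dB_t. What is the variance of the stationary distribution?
lim Var(X_t) = 27/16

The OU SDE dX = -theta X dt + sigma dB admits the integrating factor exp(theta t): d(exp(theta t) X_t) = sigma exp(theta t) dB_t. Integrating from 0 to t gives X_t = x_0 * exp(-theta t) + sigma * int_0^t exp(-theta (t-s)) dB_s for any initial x_0. The Itô integral has variance (by the Itô isometry) sigma^2 * int_0^t exp(-2 theta (t - s)) ds = sigma^2 * (1 - exp(-2 theta t)) / (2 theta), independent of x_0.
With theta = 2/3, sigma = 3/2:
  Var(X_t) = (3/2)^2 * (1 - exp(-2*2/3 t)) / (2 * 2/3) = 27/16 - 27*exp(-4*t/3)/16.
As t -> infinity, exp(-2*2/3 t) -> 0, so the stationary variance is sigma^2 / (2 theta) = 27/16.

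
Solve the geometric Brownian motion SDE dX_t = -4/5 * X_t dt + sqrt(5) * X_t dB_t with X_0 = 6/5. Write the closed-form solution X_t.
X_t = 6/5 * exp((-33/10) * t + (sqrt(5)) * B_t)

For GBM dX = mu X dt + sigma X dB with X_0 = x_0, apply Itô to Y = log X: dY = (mu - sigma^2/2) dt + sigma dB, so Y_t = log(x_0) + (mu - sigma^2/2) t + sigma B_t and hence X_t = x_0 * exp((mu - sigma^2/2) t + sigma B_t).
With mu = -4/5, sigma = sqrt(5), x_0 = 6/5, this gives:
  X_t = 6/5 * exp((-33/10) * t + (sqrt(5)) * B_t).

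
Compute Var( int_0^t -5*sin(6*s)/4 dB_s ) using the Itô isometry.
Var = 25*t/32 - 25*sin(12*t)/384

The Itô integral of a deterministic integrand f(s) has mean 0 because each increment f(s) * (B_{s+ds} - B_s) has mean 0. By the Itô isometry:
  Var( int_0^t f(s) dB_s ) = E[ (int_0^t f(s) dB_s)^2 ] = int_0^t f(s)^2 ds.
Here f(s) = -5*sin(6*s)/4, so f(s)^2 = 25*sin(6*s)^2/16. Integrate:
  int_0^t (25*sin(6*s)^2/16) ds = 25*t/32 - 25*sin(12*t)/384.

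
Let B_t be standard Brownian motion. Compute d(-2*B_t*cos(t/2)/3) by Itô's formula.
d(-2*B_t*cos(t/2)/3) = (B_t*sin(t/2)/3) dt + (-2*cos(t/2)/3) dB_t

Itô's formula for f(t, x): d f(t, B_t) = (f_t + (1/2) f_xx) dt + f_x dB_t. Compute partials of f(t, x) = -2*x*cos(t/2)/3:
  f_t(t,x)  = x*sin(t/2)/3
  f_x(t,x)  = -2*cos(t/2)/3
  f_xx(t,x) = 0
Assemble drift = f_t + (1/2) f_xx = x*sin(t/2)/3 and diffusion = f_x = -2*cos(t/2)/3. Substituting x = B_t:
  d(-2*B_t*cos(t/2)/3) = (B_t*sin(t/2)/3) dt + (-2*cos(t/2)/3) dB_t.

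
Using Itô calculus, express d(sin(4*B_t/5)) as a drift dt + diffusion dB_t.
d(sin(4*B_t/5)) = (-8*sin(4*B_t/5)/25) dt + (4*cos(4*B_t/5)/5) dB_t

Itô's formula for f(B_t) gives d f(B_t) = f'(B_t) dB_t + (1/2) f''(B_t) dt. Compute derivatives of f(x) = sin(4*x/5):
  f'(x)  = 4*cos(4*x/5)/5
  f''(x) = -16*sin(4*x/5)/25
Substitute x = B_t and multiply the f'' term by 1/2:
  drift     = (1/2) * (-16*sin(4*x/5)/25) evaluated at B_t = -8*sin(4*B_t/5)/25
  diffusion = (4*cos(4*x/5)/5) evaluated at B_t = 4*cos(4*B_t/5)/5
Therefore d(sin(4*B_t/5)) = (-8*sin(4*B_t/5)/25) dt + (4*cos(4*B_t/5)/5) dB_t.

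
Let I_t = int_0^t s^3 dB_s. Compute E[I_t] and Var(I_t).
E[I_t] = 0; Var(I_t) = t^7/7

The Itô integral of a deterministic integrand f(s) has mean 0 because each increment f(s) * (B_{s+ds} - B_s) has mean 0. By the Itô isometry:
  Var( int_0^t f(s) dB_s ) = E[ (int_0^t f(s) dB_s)^2 ] = int_0^t f(s)^2 ds.
Here f(s) = s^3, so f(s)^2 = s^6. Integrate:
  int_0^t (s^6) ds = t^7/7.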